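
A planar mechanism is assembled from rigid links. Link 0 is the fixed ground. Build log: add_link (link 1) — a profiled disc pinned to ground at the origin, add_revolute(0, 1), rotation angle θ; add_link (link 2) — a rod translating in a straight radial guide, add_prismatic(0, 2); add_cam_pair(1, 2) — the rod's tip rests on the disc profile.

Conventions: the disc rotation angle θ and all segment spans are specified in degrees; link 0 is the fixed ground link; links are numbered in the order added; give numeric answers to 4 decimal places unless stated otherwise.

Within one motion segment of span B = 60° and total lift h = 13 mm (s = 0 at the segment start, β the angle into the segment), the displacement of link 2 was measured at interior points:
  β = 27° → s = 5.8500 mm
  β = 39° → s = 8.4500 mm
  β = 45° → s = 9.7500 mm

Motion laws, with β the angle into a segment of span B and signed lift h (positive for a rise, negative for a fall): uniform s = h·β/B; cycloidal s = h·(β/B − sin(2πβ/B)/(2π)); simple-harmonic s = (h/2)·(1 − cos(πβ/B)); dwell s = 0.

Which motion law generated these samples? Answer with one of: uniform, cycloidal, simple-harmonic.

candidates at β/B = r: uniform s = h·r (linear in β); cycloidal s = h·(r − sin(2πr)/(2π)); simple-harmonic s = (h/2)(1 − cos(πr))
β=27°: printed 5.8500 | uniform 5.8500, cycloidal 5.2106, simple-harmonic 5.4832
β=39°: printed 8.4500 | uniform 8.4500, cycloidal 10.1239, simple-harmonic 9.4509
β=45°: printed 9.7500 | uniform 9.7500, cycloidal 11.8190, simple-harmonic 11.0962
only one law matches every sample → uniform

uniform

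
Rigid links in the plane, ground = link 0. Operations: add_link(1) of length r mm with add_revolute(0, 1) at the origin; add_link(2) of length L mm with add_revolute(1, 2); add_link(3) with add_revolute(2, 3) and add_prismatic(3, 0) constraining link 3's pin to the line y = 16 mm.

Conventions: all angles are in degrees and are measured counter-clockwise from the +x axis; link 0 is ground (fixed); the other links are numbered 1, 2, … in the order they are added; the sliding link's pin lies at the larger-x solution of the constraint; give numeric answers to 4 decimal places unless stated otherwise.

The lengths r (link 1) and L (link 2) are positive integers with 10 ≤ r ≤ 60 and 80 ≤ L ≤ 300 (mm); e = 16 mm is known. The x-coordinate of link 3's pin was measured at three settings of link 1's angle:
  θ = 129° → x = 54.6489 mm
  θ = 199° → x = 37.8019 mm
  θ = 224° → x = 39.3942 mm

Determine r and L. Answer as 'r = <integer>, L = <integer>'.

constraint per measurement: (x − r cos θ)² + (r sin θ − e)² = L²
subtracting the θ₁ and θ₂ equations cancels the r² and L² terms:
r = (x₁² − x₂²) / (2[(x₁cos θ₁ + e sin θ₁) − (x₂cos θ₂ + e sin θ₂)]) = 40.9999 → r = 41
L² = (x₁ − r cos θ₁)² + (r sin θ₁ − e)² = 6724.0035 → L = 82.0000 → L = 82
check at θ₃=224°: x = 39.3942 (printed 39.3942) ✓

r = 41, L = 82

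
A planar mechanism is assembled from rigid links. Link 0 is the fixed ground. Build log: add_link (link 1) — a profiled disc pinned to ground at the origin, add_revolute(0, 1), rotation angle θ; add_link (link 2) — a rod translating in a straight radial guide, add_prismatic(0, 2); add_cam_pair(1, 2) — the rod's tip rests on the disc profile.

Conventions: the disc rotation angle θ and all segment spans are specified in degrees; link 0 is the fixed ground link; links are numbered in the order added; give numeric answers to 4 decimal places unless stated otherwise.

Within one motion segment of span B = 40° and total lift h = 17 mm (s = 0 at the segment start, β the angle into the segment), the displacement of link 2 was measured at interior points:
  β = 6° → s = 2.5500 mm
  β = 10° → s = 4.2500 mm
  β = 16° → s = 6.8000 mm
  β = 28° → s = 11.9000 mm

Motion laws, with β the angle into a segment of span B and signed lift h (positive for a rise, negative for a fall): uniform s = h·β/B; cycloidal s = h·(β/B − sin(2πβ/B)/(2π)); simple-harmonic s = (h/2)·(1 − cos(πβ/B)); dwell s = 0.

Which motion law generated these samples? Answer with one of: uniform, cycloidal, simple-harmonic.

candidates at β/B = r: uniform s = h·r (linear in β); cycloidal s = h·(r − sin(2πr)/(2π)); simple-harmonic s = (h/2)(1 − cos(πr))
β=6°: printed 2.5500 | uniform 2.5500, cycloidal 0.3611, simple-harmonic 0.9264
β=10°: printed 4.2500 | uniform 4.2500, cycloidal 1.5444, simple-harmonic 2.4896
β=16°: printed 6.8000 | uniform 6.8000, cycloidal 5.2097, simple-harmonic 5.8734
β=28°: printed 11.9000 | uniform 11.9000, cycloidal 14.4732, simple-harmonic 13.4962
only one law matches every sample → uniform

uniform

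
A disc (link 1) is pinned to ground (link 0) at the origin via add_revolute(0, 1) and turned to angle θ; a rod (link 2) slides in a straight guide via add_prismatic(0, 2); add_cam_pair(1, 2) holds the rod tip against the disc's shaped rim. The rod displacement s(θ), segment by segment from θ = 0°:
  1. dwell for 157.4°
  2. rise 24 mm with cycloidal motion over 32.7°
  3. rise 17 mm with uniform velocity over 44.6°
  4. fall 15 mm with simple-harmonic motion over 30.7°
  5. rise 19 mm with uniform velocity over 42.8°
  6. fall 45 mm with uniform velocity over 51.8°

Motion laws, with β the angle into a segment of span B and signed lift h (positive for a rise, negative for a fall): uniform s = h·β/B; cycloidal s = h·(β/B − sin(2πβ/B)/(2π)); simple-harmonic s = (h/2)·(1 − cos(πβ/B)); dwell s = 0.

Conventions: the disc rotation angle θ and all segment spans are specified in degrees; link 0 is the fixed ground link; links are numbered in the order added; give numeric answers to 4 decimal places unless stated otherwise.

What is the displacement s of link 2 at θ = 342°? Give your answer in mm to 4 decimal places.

segment 1 (0° to 157.4°, dwell): s unchanged at 0.0000
segment 2 (157.4° to 190.1°, cycloidal, h = 24) is passed completely: s = 0.0000 + (24) = 24.0000
segment 3 (190.1° to 234.7°, uniform, h = 17) is passed completely: s = 24.0000 + (17) = 41.0000
segment 4 (234.7° to 265.4°, simple-harmonic, h = -15) is passed completely: s = 41.0000 + (-15) = 26.0000
segment 5 (265.4° to 308.2°, uniform, h = 19) is passed completely: s = 26.0000 + (19) = 45.0000
θ = 342° falls in segment 6 (308.2° to 360°, uniform, h = -45): β = 342 − 308.2 = 33.8°, B = 51.8°; Δs = -45·33.8/51.8 = -29.3629; s = 45.0000 − 29.3629 = 15.6371

15.6371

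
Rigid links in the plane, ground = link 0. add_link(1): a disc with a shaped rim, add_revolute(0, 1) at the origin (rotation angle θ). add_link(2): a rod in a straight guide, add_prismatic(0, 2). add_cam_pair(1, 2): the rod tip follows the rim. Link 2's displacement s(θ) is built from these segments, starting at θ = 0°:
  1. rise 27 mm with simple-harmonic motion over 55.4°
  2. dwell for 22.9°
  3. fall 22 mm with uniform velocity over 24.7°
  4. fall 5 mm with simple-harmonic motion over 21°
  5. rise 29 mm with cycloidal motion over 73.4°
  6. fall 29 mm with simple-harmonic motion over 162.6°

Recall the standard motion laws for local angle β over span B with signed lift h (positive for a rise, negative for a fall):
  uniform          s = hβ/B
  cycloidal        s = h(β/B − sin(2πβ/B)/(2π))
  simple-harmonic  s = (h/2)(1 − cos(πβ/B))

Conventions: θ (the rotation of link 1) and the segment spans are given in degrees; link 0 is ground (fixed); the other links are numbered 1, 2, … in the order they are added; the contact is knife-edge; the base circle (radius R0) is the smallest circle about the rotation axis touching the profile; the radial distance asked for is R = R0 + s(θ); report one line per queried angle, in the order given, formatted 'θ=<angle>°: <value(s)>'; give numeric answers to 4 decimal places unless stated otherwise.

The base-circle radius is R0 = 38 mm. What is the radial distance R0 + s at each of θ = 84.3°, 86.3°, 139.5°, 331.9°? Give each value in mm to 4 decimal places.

segment 1 (0° to 55.4°, simple-harmonic, h = 27) is passed completely: s = 0.0000 + (27) = 27.0000
segment 2 (55.4° to 78.3°, dwell): s unchanged at 27.0000
θ = 84.3° falls in segment 3 (78.3° to 103°, uniform, h = -22): β = 84.3 − 78.3 = 6°, B = 24.7°; Δs = -22·6/24.7 = -5.3441; s = 27.0000 − 5.3441 = 21.6559
θ = 86.3° falls in segment 3 (78.3° to 103°, uniform, h = -22): β = 86.3 − 78.3 = 8°, B = 24.7°; Δs = -22·8/24.7 = -7.1255; s = 27.0000 − 7.1255 = 19.8745
segment 3 (78.3° to 103°, uniform, h = -22) is passed completely: s = 27.0000 + (-22) = 5.0000
segment 4 (103° to 124°, simple-harmonic, h = -5) is passed completely: s = 5.0000 + (-5) = 0.0000
θ = 139.5° falls in segment 5 (124° to 197.4°, cycloidal, h = 29): β = 139.5 − 124 = 15.5°, B = 73.4°; Δs = 29·(0.2112 − sin(2π·0.2112)/(2π)) = 1.6452; s = 0.0000 + 1.6452 = 1.6452
segment 5 (124° to 197.4°, cycloidal, h = 29) is passed completely: s = 0.0000 + (29) = 29.0000
θ = 331.9° falls in segment 6 (197.4° to 360°, simple-harmonic, h = -29): β = 331.9 − 197.4 = 134.5°, B = 162.6°; Δs = -29/2·(1 − cos(π·0.8272)) = -26.9150; s = 29.0000 − 26.9150 = 2.0850
θ=84.3°: R = R0 + s = 38 + 21.6559 = 59.6559
θ=86.3°: R = R0 + s = 38 + 19.8745 = 57.8745
θ=139.5°: R = R0 + s = 38 + 1.6452 = 39.6452
θ=331.9°: R = R0 + s = 38 + 2.0850 = 40.0850

θ=84.3°: 59.6559
θ=86.3°: 57.8745
θ=139.5°: 39.6452
θ=331.9°: 40.0850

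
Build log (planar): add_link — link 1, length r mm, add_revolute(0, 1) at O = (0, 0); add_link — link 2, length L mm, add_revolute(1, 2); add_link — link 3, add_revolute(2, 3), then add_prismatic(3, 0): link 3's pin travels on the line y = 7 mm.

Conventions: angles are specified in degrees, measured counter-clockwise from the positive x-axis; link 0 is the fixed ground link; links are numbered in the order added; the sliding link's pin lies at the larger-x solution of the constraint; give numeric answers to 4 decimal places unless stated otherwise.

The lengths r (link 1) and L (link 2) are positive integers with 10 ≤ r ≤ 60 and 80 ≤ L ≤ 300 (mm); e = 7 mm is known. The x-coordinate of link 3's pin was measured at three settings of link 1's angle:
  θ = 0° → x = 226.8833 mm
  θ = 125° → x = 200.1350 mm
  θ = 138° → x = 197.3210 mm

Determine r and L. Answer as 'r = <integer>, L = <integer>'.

constraint per measurement: (x − r cos θ)² + (r sin θ − e)² = L²
subtracting the θ₁ and θ₂ equations cancels the r² and L² terms:
r = (x₁² − x₂²) / (2[(x₁cos θ₁ + e sin θ₁) − (x₂cos θ₂ + e sin θ₂)]) = 17.0000 → r = 17
L² = (x₁ − r cos θ₁)² + (r sin θ₁ − e)² = 44099.9996 → L = 210.0000 → L = 210
check at θ₃=138°: x = 197.3210 (printed 197.3210) ✓

r = 17, L = 210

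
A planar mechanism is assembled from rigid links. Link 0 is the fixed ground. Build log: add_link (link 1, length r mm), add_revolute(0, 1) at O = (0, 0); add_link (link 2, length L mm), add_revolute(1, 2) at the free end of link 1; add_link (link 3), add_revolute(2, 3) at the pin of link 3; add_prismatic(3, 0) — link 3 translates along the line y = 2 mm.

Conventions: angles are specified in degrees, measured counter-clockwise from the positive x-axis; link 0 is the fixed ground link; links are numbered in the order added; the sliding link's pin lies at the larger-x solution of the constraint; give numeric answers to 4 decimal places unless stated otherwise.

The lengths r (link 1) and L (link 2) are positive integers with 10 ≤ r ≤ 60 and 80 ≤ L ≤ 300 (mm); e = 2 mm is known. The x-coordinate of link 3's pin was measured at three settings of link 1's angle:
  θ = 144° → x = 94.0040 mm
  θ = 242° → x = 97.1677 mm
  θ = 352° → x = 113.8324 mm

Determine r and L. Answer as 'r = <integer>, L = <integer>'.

constraint per measurement: (x − r cos θ)² + (r sin θ − e)² = L²
subtracting the θ₁ and θ₂ equations cancels the r² and L² terms:
r = (x₁² − x₂²) / (2[(x₁cos θ₁ + e sin θ₁) − (x₂cos θ₂ + e sin θ₂)]) = 10.9998 → r = 11
L² = (x₁ − r cos θ₁)² + (r sin θ₁ − e)² = 10609.0078 → L = 103.0000 → L = 103
check at θ₃=352°: x = 113.8324 (printed 113.8324) ✓

r = 11, L = 103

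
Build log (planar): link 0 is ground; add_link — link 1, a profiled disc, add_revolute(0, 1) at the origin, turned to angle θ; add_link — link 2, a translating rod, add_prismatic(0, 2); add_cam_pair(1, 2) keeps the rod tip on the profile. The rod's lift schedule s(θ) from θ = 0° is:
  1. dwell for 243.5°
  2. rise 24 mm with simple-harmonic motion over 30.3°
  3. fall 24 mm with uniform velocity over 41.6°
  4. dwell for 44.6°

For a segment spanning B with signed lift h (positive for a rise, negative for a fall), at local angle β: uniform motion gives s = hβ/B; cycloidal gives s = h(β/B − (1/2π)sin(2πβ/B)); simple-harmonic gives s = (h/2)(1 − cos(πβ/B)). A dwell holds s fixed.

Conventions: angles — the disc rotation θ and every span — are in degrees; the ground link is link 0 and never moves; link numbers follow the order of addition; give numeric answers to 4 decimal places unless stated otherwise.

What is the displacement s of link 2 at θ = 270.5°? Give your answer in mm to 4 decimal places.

seg 1 [0°–243.5°] dwell: s stays 0.0000
seg 2 [243.5°–273.8°] simple-harmonic, h=24: θ=270.5° here. β=27, B=30.3. 24/2·(1 − cos(π·0.8911)) = 23.3044 → s = 23.3044

23.3044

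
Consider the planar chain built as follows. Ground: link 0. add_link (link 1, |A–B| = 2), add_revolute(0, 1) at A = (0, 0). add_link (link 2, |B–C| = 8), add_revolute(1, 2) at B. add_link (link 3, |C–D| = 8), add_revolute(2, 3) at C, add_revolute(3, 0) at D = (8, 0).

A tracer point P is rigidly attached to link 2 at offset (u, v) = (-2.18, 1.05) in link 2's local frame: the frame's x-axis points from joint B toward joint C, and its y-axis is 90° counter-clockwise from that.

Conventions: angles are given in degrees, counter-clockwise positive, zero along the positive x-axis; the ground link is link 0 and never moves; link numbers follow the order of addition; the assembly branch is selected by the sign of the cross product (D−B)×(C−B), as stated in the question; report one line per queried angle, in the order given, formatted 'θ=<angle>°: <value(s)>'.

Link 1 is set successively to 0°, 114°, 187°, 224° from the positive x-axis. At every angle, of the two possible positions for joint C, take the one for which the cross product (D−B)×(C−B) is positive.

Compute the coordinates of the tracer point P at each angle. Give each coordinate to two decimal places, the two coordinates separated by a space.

A=(0,0), D=(8.00,0)
θ=0°: B = A + 2.00·(cos0°, sin0°) = (2.0000, 0.0000)
θ=0°: |BD| = 6.0000
θ=0°: circle(B,8.00) ∩ circle(D,8.00): a=3.0000, h=7.4162
θ=0°:   candidates: C₊=(5.0000,7.4162) cross=44.497; C₋=(5.0000,-7.4162) cross=-44.497
θ=0°:   branch + wants cross > 0 → take C=(5.0000,7.4162) (cross=44.497)
θ=0°: ex = (C−B)/|BC| = (0.3750,0.9270); ey = (-0.9270,0.3750)
θ=0°: P = B + -2.18·ex + 1.05·ey = (0.2091,-1.6272)
θ=114°: B = A + 2.00·(cos114°, sin114°) = (-0.8135, 1.8271)
θ=114°: |BD| = 9.0009
θ=114°: circle(B,8.00) ∩ circle(D,8.00): a=4.5004, h=6.6141
θ=114°:   candidates: C₊=(4.9359,7.3899) cross=59.532; C₋=(2.2507,-5.5628) cross=-59.532
θ=114°:   branch + wants cross > 0 → take C=(4.9359,7.3899) (cross=59.532)
θ=114°: ex = (C−B)/|BC| = (0.7187,0.6954); ey = (-0.6954,0.7187)
θ=114°: P = B + -2.18·ex + 1.05·ey = (-3.1103,1.0658)
θ=187°: B = A + 2.00·(cos187°, sin187°) = (-1.9851, -0.2437)
θ=187°: |BD| = 9.9881
θ=187°: circle(B,8.00) ∩ circle(D,8.00): a=4.9940, h=6.2498
θ=187°:   candidates: C₊=(2.8549,6.1260) cross=62.423; C₋=(3.1600,-6.3698) cross=-62.423
θ=187°:   branch + wants cross > 0 → take C=(2.8549,6.1260) (cross=62.423)
θ=187°: ex = (C−B)/|BC| = (0.6050,0.7962); ey = (-0.7962,0.6050)
θ=187°: P = B + -2.18·ex + 1.05·ey = (-4.1400,-1.3442)
θ=224°: B = A + 2.00·(cos224°, sin224°) = (-1.4387, -1.3893)
θ=224°: |BD| = 9.5404
θ=224°: circle(B,8.00) ∩ circle(D,8.00): a=4.7702, h=6.4222
θ=224°:   candidates: C₊=(2.3454,5.6591) cross=61.271; C₋=(4.2159,-7.0484) cross=-61.271
θ=224°:   branch + wants cross > 0 → take C=(2.3454,5.6591) (cross=61.271)
θ=224°: ex = (C−B)/|BC| = (0.4730,0.8811); ey = (-0.8811,0.4730)
θ=224°: P = B + -2.18·ex + 1.05·ey = (-3.3950,-2.8134)

θ=0°: 0.21 -1.63
θ=114°: -3.11 1.07
θ=187°: -4.14 -1.34
θ=224°: -3.39 -2.81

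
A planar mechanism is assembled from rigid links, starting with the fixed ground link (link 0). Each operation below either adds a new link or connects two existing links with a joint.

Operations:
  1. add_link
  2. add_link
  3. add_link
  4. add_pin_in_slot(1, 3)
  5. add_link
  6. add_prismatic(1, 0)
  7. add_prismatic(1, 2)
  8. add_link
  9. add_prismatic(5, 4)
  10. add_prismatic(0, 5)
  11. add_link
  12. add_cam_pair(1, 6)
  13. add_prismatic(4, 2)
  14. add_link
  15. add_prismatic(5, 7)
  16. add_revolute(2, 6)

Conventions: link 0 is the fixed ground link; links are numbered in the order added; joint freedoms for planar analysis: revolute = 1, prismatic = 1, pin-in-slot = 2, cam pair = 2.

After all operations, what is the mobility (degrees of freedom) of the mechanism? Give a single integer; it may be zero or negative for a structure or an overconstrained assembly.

(L,J1,J2)=(1,0,0); link0 fixed
link1: (2,0,0)
link2: (3,0,0)
link3: (4,0,0)
PS 1-3 [J2]: (4,0,1)
link4: (5,0,1)
P 1-0 [J1]: (5,1,1)
P 1-2 [J1]: (5,2,1)
link5: (6,2,1)
P 5-4 [J1]: (6,3,1)
P 0-5 [J1]: (6,4,1)
link6: (7,4,1)
C 1-6 [J2]: (7,4,2)
P 4-2 [J1]: (7,5,2)
link7: (8,5,2)
P 5-7 [J1]: (8,6,2)
R 2-6 [J1]: (8,7,2)
Grübler: 3·7 − 2·7 − 2 = 5

M = 5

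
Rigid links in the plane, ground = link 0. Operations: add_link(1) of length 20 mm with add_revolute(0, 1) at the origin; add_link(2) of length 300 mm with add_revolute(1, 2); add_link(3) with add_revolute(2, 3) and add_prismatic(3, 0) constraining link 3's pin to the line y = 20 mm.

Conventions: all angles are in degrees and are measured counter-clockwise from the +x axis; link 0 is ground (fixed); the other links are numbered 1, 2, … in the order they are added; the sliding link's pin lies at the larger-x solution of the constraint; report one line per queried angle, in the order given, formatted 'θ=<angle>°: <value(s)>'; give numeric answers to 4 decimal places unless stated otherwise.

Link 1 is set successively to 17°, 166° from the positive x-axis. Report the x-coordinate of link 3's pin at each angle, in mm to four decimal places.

geometry: r = 20 mm, L = 300 mm, e = 20 mm
θ=17°: crank pin P = (r cos θ, r sin θ) = (19.126095, 5.847434)
θ=17°: h = r sin θ − e = 5.847434 − 20 = -14.152566
θ=17°: x = r cos θ + √(L² − h²) = 19.126095 + 299.665989 = 318.792084
θ=166°: crank pin P = (r cos θ, r sin θ) = (-19.405915, 4.838438)
θ=166°: h = r sin θ − e = 4.838438 − 20 = -15.161562
θ=166°: x = r cos θ + √(L² − h²) = -19.405915 + 299.616633 = 280.210719

θ=17°: 318.7921
θ=166°: 280.2107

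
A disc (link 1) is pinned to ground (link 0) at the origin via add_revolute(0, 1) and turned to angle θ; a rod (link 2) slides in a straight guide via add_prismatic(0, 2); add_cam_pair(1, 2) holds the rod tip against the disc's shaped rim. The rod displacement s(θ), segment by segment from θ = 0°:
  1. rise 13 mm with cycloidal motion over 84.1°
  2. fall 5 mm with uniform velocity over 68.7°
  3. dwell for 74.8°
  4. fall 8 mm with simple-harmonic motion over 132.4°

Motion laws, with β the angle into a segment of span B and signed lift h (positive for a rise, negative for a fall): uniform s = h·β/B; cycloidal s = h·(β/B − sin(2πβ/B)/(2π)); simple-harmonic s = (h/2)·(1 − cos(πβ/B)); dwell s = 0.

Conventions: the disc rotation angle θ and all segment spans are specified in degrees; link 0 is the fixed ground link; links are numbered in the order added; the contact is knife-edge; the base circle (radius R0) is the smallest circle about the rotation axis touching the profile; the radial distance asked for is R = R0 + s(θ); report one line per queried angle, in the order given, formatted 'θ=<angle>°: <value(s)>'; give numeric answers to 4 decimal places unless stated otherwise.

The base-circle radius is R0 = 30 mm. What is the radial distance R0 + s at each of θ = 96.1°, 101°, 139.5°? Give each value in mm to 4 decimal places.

segment 1 (0° to 84.1°, cycloidal, h = 13) is passed completely: s = 0.0000 + (13) = 13.0000
θ = 96.1° falls in segment 2 (84.1° to 152.8°, uniform, h = -5): β = 96.1 − 84.1 = 12°, B = 68.7°; Δs = -5·12/68.7 = -0.8734; s = 13.0000 − 0.8734 = 12.1266
θ = 101° falls in segment 2 (84.1° to 152.8°, uniform, h = -5): β = 101 − 84.1 = 16.9°, B = 68.7°; Δs = -5·16.9/68.7 = -1.2300; s = 13.0000 − 1.2300 = 11.7700
θ = 139.5° falls in segment 2 (84.1° to 152.8°, uniform, h = -5): β = 139.5 − 84.1 = 55.4°, B = 68.7°; Δs = -5·55.4/68.7 = -4.0320; s = 13.0000 − 4.0320 = 8.9680
θ=96.1°: R = R0 + s = 30 + 12.1266 = 42.1266
θ=101°: R = R0 + s = 30 + 11.7700 = 41.7700
θ=139.5°: R = R0 + s = 30 + 8.9680 = 38.9680

θ=96.1°: 42.1266
θ=101°: 41.7700
θ=139.5°: 38.9680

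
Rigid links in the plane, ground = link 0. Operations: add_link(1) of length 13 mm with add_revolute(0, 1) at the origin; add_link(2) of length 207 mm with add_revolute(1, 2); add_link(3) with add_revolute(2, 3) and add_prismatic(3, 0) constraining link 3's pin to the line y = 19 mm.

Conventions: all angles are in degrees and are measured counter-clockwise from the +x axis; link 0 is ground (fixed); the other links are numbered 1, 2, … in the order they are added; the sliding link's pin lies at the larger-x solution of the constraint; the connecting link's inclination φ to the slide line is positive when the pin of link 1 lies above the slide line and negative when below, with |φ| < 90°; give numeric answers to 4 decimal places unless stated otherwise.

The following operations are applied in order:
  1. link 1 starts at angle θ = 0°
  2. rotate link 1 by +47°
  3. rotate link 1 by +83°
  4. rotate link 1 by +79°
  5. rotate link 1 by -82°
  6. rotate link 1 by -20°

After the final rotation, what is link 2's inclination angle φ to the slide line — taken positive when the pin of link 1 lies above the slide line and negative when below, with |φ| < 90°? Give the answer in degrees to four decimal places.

geometry: r = 13 mm, L = 207 mm, e = 19 mm; θ starts at 0°
rotate link 1 by +47°: θ ← 0° +47° = 47°
rotate link 1 by +83°: θ ← 47° +83° = 130°
rotate link 1 by +79°: θ ← 130° +79° = 209°
rotate link 1 by -82°: θ ← 209° -82° = 127°
rotate link 1 by -20°: θ ← 127° -20° = 107°
h = r sin θ − e = 12.431962 − 19 = -6.568038
sin φ = h / L = -6.568038 / 207 = -0.03172965
φ = arcsin(-0.03172965) = -1.818280°

-1.8183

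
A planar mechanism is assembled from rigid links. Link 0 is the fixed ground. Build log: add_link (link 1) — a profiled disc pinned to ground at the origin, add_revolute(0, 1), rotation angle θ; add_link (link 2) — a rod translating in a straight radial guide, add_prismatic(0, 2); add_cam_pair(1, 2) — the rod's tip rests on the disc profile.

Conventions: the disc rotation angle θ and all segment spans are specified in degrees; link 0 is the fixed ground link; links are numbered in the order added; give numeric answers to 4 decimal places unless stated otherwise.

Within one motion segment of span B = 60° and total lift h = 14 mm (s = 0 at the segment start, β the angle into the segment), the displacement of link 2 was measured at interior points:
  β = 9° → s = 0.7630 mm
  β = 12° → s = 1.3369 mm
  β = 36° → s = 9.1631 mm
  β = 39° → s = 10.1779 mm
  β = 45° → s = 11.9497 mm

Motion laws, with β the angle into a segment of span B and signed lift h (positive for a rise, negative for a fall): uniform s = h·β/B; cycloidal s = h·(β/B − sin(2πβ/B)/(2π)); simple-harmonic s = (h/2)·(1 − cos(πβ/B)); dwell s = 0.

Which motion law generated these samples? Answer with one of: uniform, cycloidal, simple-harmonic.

candidates at β/B = r: uniform s = h·r (linear in β); cycloidal s = h·(r − sin(2πr)/(2π)); simple-harmonic s = (h/2)(1 − cos(πr))
β=9°: printed 0.7630 | uniform 2.1000, cycloidal 0.2974, simple-harmonic 0.7630
β=12°: printed 1.3369 | uniform 2.8000, cycloidal 0.6809, simple-harmonic 1.3369
β=36°: printed 9.1631 | uniform 8.4000, cycloidal 9.7097, simple-harmonic 9.1631
β=39°: printed 10.1779 | uniform 9.1000, cycloidal 10.9026, simple-harmonic 10.1779
β=45°: printed 11.9497 | uniform 10.5000, cycloidal 12.7282, simple-harmonic 11.9497
only one law matches every sample → simple-harmonic

simple-harmonic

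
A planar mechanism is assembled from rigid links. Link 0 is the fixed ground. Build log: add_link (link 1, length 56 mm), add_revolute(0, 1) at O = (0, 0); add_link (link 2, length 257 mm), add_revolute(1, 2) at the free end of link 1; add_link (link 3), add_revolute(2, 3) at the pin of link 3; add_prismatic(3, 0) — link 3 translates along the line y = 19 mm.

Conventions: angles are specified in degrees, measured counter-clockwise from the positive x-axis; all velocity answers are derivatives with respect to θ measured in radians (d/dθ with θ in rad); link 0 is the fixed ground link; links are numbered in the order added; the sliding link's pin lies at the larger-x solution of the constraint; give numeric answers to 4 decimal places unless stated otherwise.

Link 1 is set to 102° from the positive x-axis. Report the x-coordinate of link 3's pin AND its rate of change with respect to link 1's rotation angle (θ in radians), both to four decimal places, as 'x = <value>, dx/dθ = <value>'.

geometry: r = 56 mm, L = 257 mm, e = 19 mm
crank pin P = (r cos θ, r sin θ) = (-11.643055, 54.776266)
h = r sin θ − e = 54.776266 − 19 = 35.776266
x = r cos θ + √(L² − h²) = -11.643055 + 254.497660 = 242.854605
dx/dθ = −r sin θ − h·r cos θ/√(L² − h²) (θ in radians; h = 35.776266) = -53.139531

x = 242.8546, dx/dθ = -53.1395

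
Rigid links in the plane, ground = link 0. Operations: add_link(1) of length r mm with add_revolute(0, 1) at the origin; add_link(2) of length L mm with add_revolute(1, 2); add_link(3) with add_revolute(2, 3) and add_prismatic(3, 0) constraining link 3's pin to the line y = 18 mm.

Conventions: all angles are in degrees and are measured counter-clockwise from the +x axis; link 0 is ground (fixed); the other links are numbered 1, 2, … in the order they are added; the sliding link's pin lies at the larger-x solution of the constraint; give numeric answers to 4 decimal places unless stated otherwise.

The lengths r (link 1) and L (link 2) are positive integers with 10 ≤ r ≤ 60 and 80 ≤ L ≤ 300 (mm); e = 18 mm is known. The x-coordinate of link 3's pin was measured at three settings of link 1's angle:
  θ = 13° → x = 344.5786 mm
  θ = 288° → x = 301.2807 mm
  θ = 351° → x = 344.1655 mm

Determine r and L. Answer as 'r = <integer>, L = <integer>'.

constraint per measurement: (x − r cos θ)² + (r sin θ − e)² = L²
subtracting the θ₁ and θ₂ equations cancels the r² and L² terms:
r = (x₁² − x₂²) / (2[(x₁cos θ₁ + e sin θ₁) − (x₂cos θ₂ + e sin θ₂)]) = 53.0001 → r = 53
L² = (x₁ − r cos θ₁)² + (r sin θ₁ − e)² = 85849.0152 → L = 293.0000 → L = 293
check at θ₃=351°: x = 344.1655 (printed 344.1655) ✓

r = 53, L = 293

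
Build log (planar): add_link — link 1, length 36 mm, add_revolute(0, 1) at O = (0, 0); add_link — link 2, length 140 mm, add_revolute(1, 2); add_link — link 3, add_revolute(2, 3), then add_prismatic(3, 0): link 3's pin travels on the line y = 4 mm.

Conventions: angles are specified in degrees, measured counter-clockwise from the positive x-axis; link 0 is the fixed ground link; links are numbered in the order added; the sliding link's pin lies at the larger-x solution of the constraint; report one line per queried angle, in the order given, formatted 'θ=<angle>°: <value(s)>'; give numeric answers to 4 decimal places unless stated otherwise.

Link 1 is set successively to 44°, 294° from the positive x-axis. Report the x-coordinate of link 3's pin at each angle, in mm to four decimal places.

geometry: r = 36 mm, L = 140 mm, e = 4 mm
θ=44°: crank pin P = (r cos θ, r sin θ) = (25.896233, 25.007701)
θ=44°: h = r sin θ − e = 25.007701 − 4 = 21.007701
θ=44°: x = r cos θ + √(L² − h²) = 25.896233 + 138.414871 = 164.311104
θ=294°: crank pin P = (r cos θ, r sin θ) = (14.642519, -32.887636)
θ=294°: h = r sin θ − e = -32.887636 − 4 = -36.887636
θ=294°: x = r cos θ + √(L² − h²) = 14.642519 + 135.052961 = 149.695480

θ=44°: 164.3111
θ=294°: 149.6955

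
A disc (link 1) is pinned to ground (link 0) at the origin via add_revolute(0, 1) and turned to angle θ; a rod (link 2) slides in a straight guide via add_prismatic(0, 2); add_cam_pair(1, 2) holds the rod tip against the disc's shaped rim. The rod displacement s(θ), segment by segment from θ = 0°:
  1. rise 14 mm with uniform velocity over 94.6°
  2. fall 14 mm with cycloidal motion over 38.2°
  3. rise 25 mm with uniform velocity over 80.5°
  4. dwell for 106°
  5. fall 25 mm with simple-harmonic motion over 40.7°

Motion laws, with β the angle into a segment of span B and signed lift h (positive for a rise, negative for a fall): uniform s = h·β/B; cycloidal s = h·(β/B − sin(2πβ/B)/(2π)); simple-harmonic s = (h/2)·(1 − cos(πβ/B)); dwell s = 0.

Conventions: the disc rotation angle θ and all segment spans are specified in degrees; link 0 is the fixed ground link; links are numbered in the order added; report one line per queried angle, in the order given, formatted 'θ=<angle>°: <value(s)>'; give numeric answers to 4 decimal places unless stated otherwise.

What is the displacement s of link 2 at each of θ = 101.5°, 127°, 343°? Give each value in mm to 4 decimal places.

segment 1 (0° to 94.6°, uniform, h = 14) is passed completely: s = 0.0000 + (14) = 14.0000
θ = 101.5° falls in segment 2 (94.6° to 132.8°, cycloidal, h = -14): β = 101.5 − 94.6 = 6.9°, B = 38.2°; Δs = -14·(0.1806 − sin(2π·0.1806)/(2π)) = -0.5090; s = 14.0000 − 0.5090 = 13.4910
θ = 127° falls in segment 2 (94.6° to 132.8°, cycloidal, h = -14): β = 127 − 94.6 = 32.4°, B = 38.2°; Δs = -14·(0.8482 − sin(2π·0.8482)/(2π)) = -13.6919; s = 14.0000 − 13.6919 = 0.3081
segment 2 (94.6° to 132.8°, cycloidal, h = -14) is passed completely: s = 14.0000 + (-14) = 0.0000
segment 3 (132.8° to 213.3°, uniform, h = 25) is passed completely: s = 0.0000 + (25) = 25.0000
segment 4 (213.3° to 319.3°, dwell): s unchanged at 25.0000
θ = 343° falls in segment 5 (319.3° to 360°, simple-harmonic, h = -25): β = 343 − 319.3 = 23.7°, B = 40.7°; Δs = -25/2·(1 − cos(π·0.5823)) = -15.6964; s = 25.0000 − 15.6964 = 9.3036

θ=101.5°: 13.4910
θ=127°: 0.3081
θ=343°: 9.3036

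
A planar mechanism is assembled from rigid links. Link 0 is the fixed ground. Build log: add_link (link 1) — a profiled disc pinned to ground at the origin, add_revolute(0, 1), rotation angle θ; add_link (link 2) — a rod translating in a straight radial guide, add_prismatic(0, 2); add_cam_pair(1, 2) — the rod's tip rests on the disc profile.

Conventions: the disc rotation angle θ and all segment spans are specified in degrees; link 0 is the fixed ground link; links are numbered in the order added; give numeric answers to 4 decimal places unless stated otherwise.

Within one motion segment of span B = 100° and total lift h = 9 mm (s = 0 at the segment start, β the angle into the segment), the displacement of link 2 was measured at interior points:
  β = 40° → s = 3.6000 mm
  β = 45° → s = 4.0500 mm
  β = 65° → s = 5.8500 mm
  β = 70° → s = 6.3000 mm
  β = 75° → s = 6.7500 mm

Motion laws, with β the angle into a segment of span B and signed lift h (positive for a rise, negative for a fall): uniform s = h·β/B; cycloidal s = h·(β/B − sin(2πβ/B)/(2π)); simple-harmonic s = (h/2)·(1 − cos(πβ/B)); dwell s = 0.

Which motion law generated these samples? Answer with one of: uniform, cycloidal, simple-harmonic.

candidates at β/B = r: uniform s = h·r (linear in β); cycloidal s = h·(r − sin(2πr)/(2π)); simple-harmonic s = (h/2)(1 − cos(πr))
β=40°: printed 3.6000 | uniform 3.6000, cycloidal 2.7581, simple-harmonic 3.1094
β=45°: printed 4.0500 | uniform 4.0500, cycloidal 3.6074, simple-harmonic 3.7960
β=65°: printed 5.8500 | uniform 5.8500, cycloidal 7.0088, simple-harmonic 6.5430
β=70°: printed 6.3000 | uniform 6.3000, cycloidal 7.6623, simple-harmonic 7.1450
β=75°: printed 6.7500 | uniform 6.7500, cycloidal 8.1824, simple-harmonic 7.6820
only one law matches every sample → uniform

uniform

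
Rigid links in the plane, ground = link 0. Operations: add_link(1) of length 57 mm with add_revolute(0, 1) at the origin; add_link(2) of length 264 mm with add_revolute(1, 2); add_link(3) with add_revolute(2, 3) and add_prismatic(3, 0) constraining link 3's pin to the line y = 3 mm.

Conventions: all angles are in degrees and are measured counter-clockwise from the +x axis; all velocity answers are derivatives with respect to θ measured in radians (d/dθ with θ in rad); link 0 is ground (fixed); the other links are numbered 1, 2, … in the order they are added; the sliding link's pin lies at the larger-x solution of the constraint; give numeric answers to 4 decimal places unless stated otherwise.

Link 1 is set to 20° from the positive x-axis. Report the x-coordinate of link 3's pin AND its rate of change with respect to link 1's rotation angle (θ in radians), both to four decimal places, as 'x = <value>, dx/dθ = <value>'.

geometry: r = 57 mm, L = 264 mm, e = 3 mm
crank pin P = (r cos θ, r sin θ) = (53.562479, 19.495148)
h = r sin θ − e = 19.495148 − 3 = 16.495148
x = r cos θ + √(L² − h²) = 53.562479 + 263.484174 = 317.046654
dx/dθ = −r sin θ − h·r cos θ/√(L² − h²) (θ in radians; h = 16.495148) = -22.848371

x = 317.0467, dx/dθ = -22.8484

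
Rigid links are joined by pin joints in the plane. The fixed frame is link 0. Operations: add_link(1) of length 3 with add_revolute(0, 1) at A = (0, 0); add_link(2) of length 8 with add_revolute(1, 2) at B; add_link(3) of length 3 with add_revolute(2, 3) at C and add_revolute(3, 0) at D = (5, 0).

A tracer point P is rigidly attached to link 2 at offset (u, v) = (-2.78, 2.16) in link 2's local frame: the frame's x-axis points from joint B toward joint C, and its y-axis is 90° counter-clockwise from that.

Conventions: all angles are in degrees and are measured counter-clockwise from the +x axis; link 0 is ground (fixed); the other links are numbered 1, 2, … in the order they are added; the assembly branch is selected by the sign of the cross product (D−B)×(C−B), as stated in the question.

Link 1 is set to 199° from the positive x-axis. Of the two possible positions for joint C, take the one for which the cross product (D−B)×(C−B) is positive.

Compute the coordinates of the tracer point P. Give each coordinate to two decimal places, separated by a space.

A=(0,0), D=(5.00,0)
B = A + 3.00·(cos199°, sin199°) = (-2.8366, -0.9767)
|BD| = 7.8972
circle(B,8.00) ∩ circle(D,3.00): a=7.4308, h=2.9635
  candidates: C₊=(4.1707,2.8831) cross=23.404; C₋=(4.9038,-2.9985) cross=-23.404
  branch + wants cross > 0 → take C=(4.1707,2.8831) (cross=23.404)
ex = (C−B)/|BC| = (0.8759,0.4825); ey = (-0.4825,0.8759)
P = B + -2.78·ex + 2.16·ey = (-6.3137,-0.4260)

-6.31 -0.43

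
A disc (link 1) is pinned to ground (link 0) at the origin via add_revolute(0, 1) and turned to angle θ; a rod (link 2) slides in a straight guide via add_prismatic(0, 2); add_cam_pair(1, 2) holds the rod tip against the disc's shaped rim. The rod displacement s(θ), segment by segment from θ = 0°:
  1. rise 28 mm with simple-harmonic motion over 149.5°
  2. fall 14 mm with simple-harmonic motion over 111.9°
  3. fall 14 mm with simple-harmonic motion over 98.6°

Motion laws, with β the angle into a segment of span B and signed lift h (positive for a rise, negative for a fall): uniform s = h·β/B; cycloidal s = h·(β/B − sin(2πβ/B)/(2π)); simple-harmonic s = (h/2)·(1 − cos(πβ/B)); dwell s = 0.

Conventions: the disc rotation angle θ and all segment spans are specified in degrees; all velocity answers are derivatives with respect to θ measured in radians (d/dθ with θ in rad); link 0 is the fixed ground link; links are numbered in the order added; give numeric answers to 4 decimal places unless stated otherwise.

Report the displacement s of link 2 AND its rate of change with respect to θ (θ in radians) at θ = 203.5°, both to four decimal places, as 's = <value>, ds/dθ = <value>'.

segment 1 (0° to 149.5°, simple-harmonic, h = 28) is passed completely: s = 0.0000 + (28) = 28.0000
θ = 203.5° falls in segment 2 (149.5° to 261.4°, simple-harmonic, h = -14): β = 203.5 − 149.5 = 54°, B = 111.9°; Δs = -14/2·(1 − cos(π·0.4826)) = -6.6170; s = 28.0000 − 6.6170 = 21.3830
velocity in seg [149.5°–261.4°] (simple-harmonic), θ in radians: β = 54° = 0.9425 rad, B = 111.9° = 1.9530 rad; ds/dθ = (πh/(2B)) sin(πβ/B) = (π·(-14)/(2·1.9530)) sin(π·0.4826) = -11.243184 mm/rad

s = 21.3830, ds/dθ = -11.2432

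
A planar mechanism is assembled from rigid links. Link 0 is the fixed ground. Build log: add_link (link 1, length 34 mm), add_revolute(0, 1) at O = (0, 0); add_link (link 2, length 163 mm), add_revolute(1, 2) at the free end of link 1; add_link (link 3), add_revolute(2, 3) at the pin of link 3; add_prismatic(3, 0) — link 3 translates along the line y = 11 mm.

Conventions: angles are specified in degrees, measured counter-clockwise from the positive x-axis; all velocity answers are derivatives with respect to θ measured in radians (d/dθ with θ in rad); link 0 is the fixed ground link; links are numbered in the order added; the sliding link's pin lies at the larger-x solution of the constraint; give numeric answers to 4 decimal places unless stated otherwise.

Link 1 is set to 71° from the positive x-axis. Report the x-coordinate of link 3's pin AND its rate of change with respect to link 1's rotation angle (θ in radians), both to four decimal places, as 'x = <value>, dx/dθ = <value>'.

geometry: r = 34 mm, L = 163 mm, e = 11 mm
crank pin P = (r cos θ, r sin θ) = (11.069317, 32.147632)
h = r sin θ − e = 32.147632 − 11 = 21.147632
x = r cos θ + √(L² − h²) = 11.069317 + 161.622330 = 172.691648
dx/dθ = −r sin θ − h·r cos θ/√(L² − h²) (θ in radians; h = 21.147632) = -33.596007

x = 172.6916, dx/dθ = -33.5960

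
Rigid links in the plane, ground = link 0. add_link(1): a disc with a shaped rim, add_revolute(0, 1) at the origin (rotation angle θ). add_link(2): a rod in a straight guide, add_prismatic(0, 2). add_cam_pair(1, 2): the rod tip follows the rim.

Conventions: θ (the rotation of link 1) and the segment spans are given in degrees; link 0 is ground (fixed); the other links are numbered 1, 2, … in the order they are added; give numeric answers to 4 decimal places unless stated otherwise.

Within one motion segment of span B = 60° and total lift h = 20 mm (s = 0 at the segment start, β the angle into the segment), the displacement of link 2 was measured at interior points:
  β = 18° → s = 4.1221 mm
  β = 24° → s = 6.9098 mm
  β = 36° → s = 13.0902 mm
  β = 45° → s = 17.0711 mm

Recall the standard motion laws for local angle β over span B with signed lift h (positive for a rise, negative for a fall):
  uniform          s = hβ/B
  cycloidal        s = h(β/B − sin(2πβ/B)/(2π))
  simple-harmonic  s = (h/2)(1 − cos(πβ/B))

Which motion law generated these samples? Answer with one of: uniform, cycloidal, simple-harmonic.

candidates at β/B = r: uniform s = h·r (linear in β); cycloidal s = h·(r − sin(2πr)/(2π)); simple-harmonic s = (h/2)(1 − cos(πr))
β=18°: printed 4.1221 | uniform 6.0000, cycloidal 2.9727, simple-harmonic 4.1221
β=24°: printed 6.9098 | uniform 8.0000, cycloidal 6.1290, simple-harmonic 6.9098
β=36°: printed 13.0902 | uniform 12.0000, cycloidal 13.8710, simple-harmonic 13.0902
β=45°: printed 17.0711 | uniform 15.0000, cycloidal 18.1831, simple-harmonic 17.0711
only one law matches every sample → simple-harmonic

simple-harmonic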